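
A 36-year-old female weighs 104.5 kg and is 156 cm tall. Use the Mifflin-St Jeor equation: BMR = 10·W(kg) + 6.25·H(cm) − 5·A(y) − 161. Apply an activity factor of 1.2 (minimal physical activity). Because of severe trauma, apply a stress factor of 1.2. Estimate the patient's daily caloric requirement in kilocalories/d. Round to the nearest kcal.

2418 kilocalories/d

Mifflin-St Jeor (female): BMR = 10(104.5) + 6.25(156) − 5(36) − 161 = 1045 + 975 − 180 − 161 = 1679 kcal/day.
TEE = BMR × activity factor = 1679 × 1.2 = 2014.8 kcal/day.
Apply stress factor: 2014.8 × 1.2 = 2417.76 kcal/day.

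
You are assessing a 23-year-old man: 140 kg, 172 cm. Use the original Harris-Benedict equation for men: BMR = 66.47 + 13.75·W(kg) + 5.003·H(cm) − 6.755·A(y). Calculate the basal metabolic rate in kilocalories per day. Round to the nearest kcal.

Harris-Benedict: BMR = 66.47 + 13.75(140) + 5.003(172) − 6.755(23) = 2696.621 kcal/day.

2697 kilocalories per day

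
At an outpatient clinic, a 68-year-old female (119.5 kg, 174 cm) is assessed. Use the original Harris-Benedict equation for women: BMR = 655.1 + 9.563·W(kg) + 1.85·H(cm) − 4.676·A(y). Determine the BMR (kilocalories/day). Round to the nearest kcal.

1802 kilocalories/day

Harris-Benedict: BMR = 655.1 + 9.563(119.5) + 1.85(174) − 4.676(68) = 1801.8105 kcal/day.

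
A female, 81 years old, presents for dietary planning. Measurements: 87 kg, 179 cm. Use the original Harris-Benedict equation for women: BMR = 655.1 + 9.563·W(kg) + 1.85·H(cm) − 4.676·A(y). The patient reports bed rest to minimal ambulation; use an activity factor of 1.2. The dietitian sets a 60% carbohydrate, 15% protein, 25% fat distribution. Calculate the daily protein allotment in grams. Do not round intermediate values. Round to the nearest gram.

65 g/day

Harris-Benedict: BMR = 655.1 + 9.563(87) + 1.85(179) − 4.676(81) = 1439.475 kcal/day.
TEE = 1439.475 × 1.2 = 1727.37 kcal/day.
Protein energy = 15% × 1727.37 = 259.1055 kcal.
Protein = 259.1055 ÷ 4 kcal/g = 64.7764 g.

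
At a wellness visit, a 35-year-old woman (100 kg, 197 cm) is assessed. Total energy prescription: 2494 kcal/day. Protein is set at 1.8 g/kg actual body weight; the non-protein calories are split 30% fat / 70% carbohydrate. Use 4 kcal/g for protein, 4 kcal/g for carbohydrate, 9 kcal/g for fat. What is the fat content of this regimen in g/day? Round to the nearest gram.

Protein = 1.8 × 100 = 180 g → 180 × 4 = 720 kcal.
Non-protein calories = 2494 − 720 = 1774 kcal.
Fat: 30% × 1774 = 532.2 kcal; carbohydrate: 1241.8 kcal.
Fat: 532.2 kcal ÷ 9 kcal/g = 59.1333 g.

59 g/day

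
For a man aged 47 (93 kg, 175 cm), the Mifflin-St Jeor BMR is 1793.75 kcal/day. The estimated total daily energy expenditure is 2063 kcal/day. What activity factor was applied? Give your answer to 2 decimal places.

Activity factor = TEE ÷ BMR = 2063 ÷ 1793.75 = 1.15.

1.15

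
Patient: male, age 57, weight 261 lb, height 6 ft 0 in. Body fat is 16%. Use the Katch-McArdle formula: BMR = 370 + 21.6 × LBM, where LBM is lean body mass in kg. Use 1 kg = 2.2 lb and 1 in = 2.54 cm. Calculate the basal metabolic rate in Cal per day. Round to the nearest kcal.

2523 Cal per day

Convert to metric: weight = 261 ÷ 2.2 = 118.6364 kg; height = (6×12 + 0) × 2.54 = 72 × 2.54 = 182.88 cm.
LBM = 118.6364 × (1 − 0.16) = 99.6545 kg. Katch-McArdle: BMR = 370 + 21.6 × 99.6545 = 2522.5382 kcal/day.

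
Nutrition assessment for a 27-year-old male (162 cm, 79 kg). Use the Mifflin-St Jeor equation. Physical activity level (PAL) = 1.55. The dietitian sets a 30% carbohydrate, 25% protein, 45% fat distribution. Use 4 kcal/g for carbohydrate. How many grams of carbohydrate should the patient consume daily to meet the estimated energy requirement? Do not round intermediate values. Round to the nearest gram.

194 g/day

Mifflin-St Jeor (male): BMR = 10(79) + 6.25(162) − 5(27) + 5 = 790 + 1012.5 − 135 + 5 = 1672.5 kcal/day.
TEE = 1672.5 × 1.55 = 2592.375 kcal/day.
Carbohydrate energy = 30% × 2592.375 = 777.7125 kcal.
Carbohydrate = 777.7125 ÷ 4 kcal/g = 194.4281 g.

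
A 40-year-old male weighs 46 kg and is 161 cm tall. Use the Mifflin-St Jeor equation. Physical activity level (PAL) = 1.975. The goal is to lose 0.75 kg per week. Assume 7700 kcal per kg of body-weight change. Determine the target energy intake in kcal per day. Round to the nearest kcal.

1686 kcal per day

Mifflin-St Jeor (male): BMR = 10(46) + 6.25(161) − 5(40) + 5 = 460 + 1006.25 − 200 + 5 = 1271.25 kcal/day.
TEE = 1271.25 × 1.975 = 2510.7188 kcal/day.
Required daily deficit = 0.75 × 7700 ÷ 7 = 825 kcal/day.
Target intake = 2510.7188 − 825 = 1685.7188 kcal/day.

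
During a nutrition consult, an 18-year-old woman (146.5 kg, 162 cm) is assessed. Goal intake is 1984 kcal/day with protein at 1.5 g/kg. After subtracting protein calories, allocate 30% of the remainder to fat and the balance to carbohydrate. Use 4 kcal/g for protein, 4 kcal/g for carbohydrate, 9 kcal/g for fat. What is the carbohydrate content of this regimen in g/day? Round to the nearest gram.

193 g/day

Protein = 1.5 × 146.5 = 219.75 g → 219.75 × 4 = 879 kcal.
Non-protein calories = 1984 − 879 = 1105 kcal.
Fat: 30% × 1105 = 331.5 kcal; carbohydrate: 773.5 kcal.
Carbohydrate: 773.5 kcal ÷ 4 kcal/g = 193.375 g.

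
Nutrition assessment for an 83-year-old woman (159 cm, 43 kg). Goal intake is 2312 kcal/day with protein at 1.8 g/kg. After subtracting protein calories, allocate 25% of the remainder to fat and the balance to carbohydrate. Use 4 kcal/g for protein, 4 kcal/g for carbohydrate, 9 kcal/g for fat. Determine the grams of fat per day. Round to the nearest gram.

Protein = 1.8 × 43 = 77.4 g → 77.4 × 4 = 309.6 kcal.
Non-protein calories = 2312 − 309.6 = 2002.4 kcal.
Fat: 25% × 2002.4 = 500.6 kcal; carbohydrate: 1501.8 kcal.
Fat: 500.6 kcal ÷ 9 kcal/g = 55.6222 g.

56 g/day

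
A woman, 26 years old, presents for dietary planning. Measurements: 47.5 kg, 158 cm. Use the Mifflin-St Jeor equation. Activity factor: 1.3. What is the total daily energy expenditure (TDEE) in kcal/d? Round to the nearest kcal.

1523 kcal/d

Mifflin-St Jeor (female): BMR = 10(47.5) + 6.25(158) − 5(26) − 161 = 475 + 987.5 − 130 − 161 = 1171.5 kcal/day.
TEE = BMR × activity factor = 1171.5 × 1.3 = 1522.95 kcal/day.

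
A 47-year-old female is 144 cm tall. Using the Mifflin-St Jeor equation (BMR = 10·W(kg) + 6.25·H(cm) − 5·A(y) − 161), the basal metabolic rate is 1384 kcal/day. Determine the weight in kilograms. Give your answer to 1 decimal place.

88.0 kg

1384 = 10·W + 6.25(144) − 5(47) − 161
10·W = 1384 − 504 = 880, so W = 88 kg.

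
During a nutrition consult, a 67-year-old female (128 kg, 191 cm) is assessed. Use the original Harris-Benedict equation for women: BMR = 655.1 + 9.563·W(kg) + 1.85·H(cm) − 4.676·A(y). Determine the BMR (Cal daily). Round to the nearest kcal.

1919 Cal daily

Harris-Benedict: BMR = 655.1 + 9.563(128) + 1.85(191) − 4.676(67) = 1919.222 kcal/day.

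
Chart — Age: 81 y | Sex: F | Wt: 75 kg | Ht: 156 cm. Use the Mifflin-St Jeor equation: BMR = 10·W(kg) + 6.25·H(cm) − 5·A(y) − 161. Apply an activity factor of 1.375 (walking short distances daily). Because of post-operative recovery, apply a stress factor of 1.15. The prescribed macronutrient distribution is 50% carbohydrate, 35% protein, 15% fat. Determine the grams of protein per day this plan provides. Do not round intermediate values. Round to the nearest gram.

160 g/day

Mifflin-St Jeor (female): BMR = 10(75) + 6.25(156) − 5(81) − 161 = 750 + 975 − 405 − 161 = 1159 kcal/day.
TEE = 1159 × 1.375 = 1593.625 kcal/day.
With stress factor 1.15: 1593.625 × 1.15 = 1832.6688 kcal/day.
Protein energy = 35% × 1832.6688 = 641.4341 kcal.
Protein = 641.4341 ÷ 4 kcal/g = 160.3585 g.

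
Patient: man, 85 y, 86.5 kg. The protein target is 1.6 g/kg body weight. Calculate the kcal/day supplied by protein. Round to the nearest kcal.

Protein = 1.6 g/kg × 86.5 kg = 138.4 g/day.
Protein energy = 138.4 g × 4 kcal/g = 553.6 kcal/day.

554 kcal/day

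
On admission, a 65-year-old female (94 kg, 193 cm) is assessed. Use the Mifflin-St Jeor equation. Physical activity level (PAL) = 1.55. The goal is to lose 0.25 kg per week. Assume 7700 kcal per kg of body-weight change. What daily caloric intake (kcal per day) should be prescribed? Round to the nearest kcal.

Mifflin-St Jeor (female): BMR = 10(94) + 6.25(193) − 5(65) − 161 = 940 + 1206.25 − 325 − 161 = 1660.25 kcal/day.
TEE = 1660.25 × 1.55 = 2573.3875 kcal/day.
Required daily deficit = 0.25 × 7700 ÷ 7 = 275 kcal/day.
Target intake = 2573.3875 − 275 = 2298.3875 kcal/day.

2298 kcal per day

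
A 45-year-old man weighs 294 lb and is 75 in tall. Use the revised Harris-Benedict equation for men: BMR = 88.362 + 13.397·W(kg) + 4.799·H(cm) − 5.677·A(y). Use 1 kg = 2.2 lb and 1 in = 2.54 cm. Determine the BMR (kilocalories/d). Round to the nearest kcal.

Convert to metric: weight = 294 ÷ 2.2 = 133.6364 kg; height = 75 × 2.54 = 190.5 cm.
Harris-Benedict: BMR = 88.362 + 13.397(133.6364) + 4.799(190.5) − 5.677(45) = 2537.4329 kcal/day.

2537 kilocalories/d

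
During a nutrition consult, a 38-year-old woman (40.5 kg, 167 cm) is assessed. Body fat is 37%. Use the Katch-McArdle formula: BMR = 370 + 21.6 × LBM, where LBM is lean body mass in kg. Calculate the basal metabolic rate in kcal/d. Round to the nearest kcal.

921 kcal/d

LBM = 40.5 × (1 − 0.37) = 25.515 kg. Katch-McArdle: BMR = 370 + 21.6 × 25.515 = 921.124 kcal/day.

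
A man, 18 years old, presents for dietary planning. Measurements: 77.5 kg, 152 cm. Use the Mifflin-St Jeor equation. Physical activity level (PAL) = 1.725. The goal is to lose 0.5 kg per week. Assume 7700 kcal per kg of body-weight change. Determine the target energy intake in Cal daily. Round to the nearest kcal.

2279 Cal daily

Mifflin-St Jeor (male): BMR = 10(77.5) + 6.25(152) − 5(18) + 5 = 775 + 950 − 90 + 5 = 1640 kcal/day.
TEE = 1640 × 1.725 = 2829 kcal/day.
Required daily deficit = 0.5 × 7700 ÷ 7 = 550 kcal/day.
Target intake = 2829 − 550 = 2279 kcal/day.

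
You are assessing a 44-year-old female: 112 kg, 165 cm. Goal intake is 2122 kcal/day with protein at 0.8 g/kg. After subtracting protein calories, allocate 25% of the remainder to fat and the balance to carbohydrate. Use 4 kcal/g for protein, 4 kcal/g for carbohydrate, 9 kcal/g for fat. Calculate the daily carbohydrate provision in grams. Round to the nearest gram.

331 g/day

Protein = 0.8 × 112 = 89.6 g → 89.6 × 4 = 358.4 kcal.
Non-protein calories = 2122 − 358.4 = 1763.6 kcal.
Fat: 25% × 1763.6 = 440.9 kcal; carbohydrate: 1322.7 kcal.
Carbohydrate: 1322.7 kcal ÷ 4 kcal/g = 330.675 g.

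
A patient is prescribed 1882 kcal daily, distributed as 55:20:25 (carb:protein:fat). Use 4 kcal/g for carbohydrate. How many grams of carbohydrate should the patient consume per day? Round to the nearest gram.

Carbohydrate energy = 55% × 1882 = 1035.1 kcal.
At 4 kcal/g: 1035.1 ÷ 4 = 258.775 g.

259 g/day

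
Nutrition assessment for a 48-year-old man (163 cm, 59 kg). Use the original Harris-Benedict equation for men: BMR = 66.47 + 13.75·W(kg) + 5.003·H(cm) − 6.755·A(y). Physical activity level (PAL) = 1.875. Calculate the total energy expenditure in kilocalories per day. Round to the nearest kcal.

Harris-Benedict: BMR = 66.47 + 13.75(59) + 5.003(163) − 6.755(48) = 1368.969 kcal/day.
TEE = BMR × activity factor = 1368.969 × 1.875 = 2566.8169 kcal/day.

2567 kilocalories per day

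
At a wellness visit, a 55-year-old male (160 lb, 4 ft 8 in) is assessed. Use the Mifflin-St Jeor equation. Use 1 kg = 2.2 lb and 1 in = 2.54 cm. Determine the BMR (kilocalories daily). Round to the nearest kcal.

1346 kilocalories daily

Convert to metric: weight = 160 ÷ 2.2 = 72.7273 kg; height = (4×12 + 8) × 2.54 = 56 × 2.54 = 142.24 cm.
Mifflin-St Jeor (male): BMR = 10(72.7273) + 6.25(142.24) − 5(55) + 5 = 727.2727 + 889 − 275 + 5 = 1346.2727 kcal/day.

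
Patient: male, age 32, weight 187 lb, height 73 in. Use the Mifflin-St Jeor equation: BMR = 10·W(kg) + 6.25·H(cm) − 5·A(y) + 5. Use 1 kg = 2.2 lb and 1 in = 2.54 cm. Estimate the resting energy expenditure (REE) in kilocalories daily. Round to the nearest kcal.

1854 kilocalories daily

Convert to metric: weight = 187 ÷ 2.2 = 85 kg; height = 73 × 2.54 = 185.42 cm.
Mifflin-St Jeor (male): BMR = 10(85) + 6.25(185.42) − 5(32) + 5 = 850 + 1158.875 − 160 + 5 = 1853.875 kcal/day.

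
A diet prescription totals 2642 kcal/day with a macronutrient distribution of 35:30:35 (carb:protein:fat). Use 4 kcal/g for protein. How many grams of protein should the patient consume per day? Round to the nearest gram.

Protein energy = 30% × 2642 = 792.6 kcal.
At 4 kcal/g: 792.6 ÷ 4 = 198.15 g.

198 g/day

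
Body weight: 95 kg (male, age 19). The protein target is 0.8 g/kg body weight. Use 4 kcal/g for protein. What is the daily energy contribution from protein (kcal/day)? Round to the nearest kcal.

304 kcal/day

Protein = 0.8 g/kg × 95 kg = 76 g/day.
Protein energy = 76 g × 4 kcal/g = 304 kcal/day.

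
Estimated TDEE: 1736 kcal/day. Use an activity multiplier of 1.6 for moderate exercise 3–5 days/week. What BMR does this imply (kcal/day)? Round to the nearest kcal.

1085 kcal/day

BMR = TEE ÷ activity factor = 1736 ÷ 1.6 = 1085 kcal/day.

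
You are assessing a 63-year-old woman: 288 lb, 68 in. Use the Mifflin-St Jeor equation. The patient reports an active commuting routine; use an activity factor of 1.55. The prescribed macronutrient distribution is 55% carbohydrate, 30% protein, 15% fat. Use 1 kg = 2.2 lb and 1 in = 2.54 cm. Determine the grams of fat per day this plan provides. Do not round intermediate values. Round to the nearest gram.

49 g/day

Convert to metric: weight = 288 ÷ 2.2 = 130.9091 kg; height = 68 × 2.54 = 172.72 cm.
Mifflin-St Jeor (female): BMR = 10(130.9091) + 6.25(172.72) − 5(63) − 161 = 1309.0909 + 1079.5 − 315 − 161 = 1912.5909 kcal/day.
TEE = 1912.5909 × 1.55 = 2964.5159 kcal/day.
Fat energy = 15% × 2964.5159 = 444.6774 kcal.
Fat = 444.6774 ÷ 9 kcal/g = 49.4086 g.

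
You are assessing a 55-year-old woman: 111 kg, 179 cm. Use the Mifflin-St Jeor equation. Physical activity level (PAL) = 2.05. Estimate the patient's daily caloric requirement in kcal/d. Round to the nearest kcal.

Mifflin-St Jeor (female): BMR = 10(111) + 6.25(179) − 5(55) − 161 = 1110 + 1118.75 − 275 − 161 = 1792.75 kcal/day.
TEE = BMR × activity factor = 1792.75 × 2.05 = 3675.1375 kcal/day.

3675 kcal/d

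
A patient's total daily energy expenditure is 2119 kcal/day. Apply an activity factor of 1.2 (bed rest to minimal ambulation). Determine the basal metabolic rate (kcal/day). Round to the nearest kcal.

1766 kcal/day

BMR = TEE ÷ activity factor = 2119 ÷ 1.2 = 1765.8333 kcal/day.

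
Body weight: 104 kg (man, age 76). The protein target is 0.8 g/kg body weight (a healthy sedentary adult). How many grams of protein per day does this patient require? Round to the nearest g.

Protein = 0.8 g/kg × 104 kg = 83.2 g/day.

83 g/day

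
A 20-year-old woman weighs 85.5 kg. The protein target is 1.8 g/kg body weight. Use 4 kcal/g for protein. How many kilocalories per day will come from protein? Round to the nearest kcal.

616 kcal/day

Protein = 1.8 g/kg × 85.5 kg = 153.9 g/day.
Protein energy = 153.9 g × 4 kcal/g = 615.6 kcal/day.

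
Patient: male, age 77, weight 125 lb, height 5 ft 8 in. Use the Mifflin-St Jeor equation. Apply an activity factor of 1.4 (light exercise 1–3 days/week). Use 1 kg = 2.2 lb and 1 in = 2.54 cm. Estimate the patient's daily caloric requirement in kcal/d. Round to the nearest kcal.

Convert to metric: weight = 125 ÷ 2.2 = 56.8182 kg; height = (5×12 + 8) × 2.54 = 68 × 2.54 = 172.72 cm.
Mifflin-St Jeor (male): BMR = 10(56.8182) + 6.25(172.72) − 5(77) + 5 = 568.1818 + 1079.5 − 385 + 5 = 1267.6818 kcal/day.
TEE = BMR × activity factor = 1267.6818 × 1.4 = 1774.7545 kcal/day.

1775 kcal/d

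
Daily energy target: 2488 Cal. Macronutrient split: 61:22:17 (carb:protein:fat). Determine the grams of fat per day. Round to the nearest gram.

Fat energy = 17% × 2488 = 422.96 kcal.
At 9 kcal/g: 422.96 ÷ 9 = 46.9956 g.

47 g/day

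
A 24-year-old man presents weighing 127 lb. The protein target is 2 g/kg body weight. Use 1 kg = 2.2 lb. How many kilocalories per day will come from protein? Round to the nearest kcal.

Weight in kg = 127 ÷ 2.2 = 57.7273 kg.
Protein = 2 g/kg × 57.7273 kg = 115.4545 g/day.
Protein energy = 115.4545 g × 4 kcal/g = 461.8182 kcal/day.

462 kcal/day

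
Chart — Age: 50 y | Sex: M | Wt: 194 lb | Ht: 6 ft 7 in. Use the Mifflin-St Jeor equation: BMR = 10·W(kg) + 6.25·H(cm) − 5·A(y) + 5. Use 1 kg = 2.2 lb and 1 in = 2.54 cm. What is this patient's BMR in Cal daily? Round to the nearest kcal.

1891 Cal daily

Convert to metric: weight = 194 ÷ 2.2 = 88.1818 kg; height = (6×12 + 7) × 2.54 = 79 × 2.54 = 200.66 cm.
Mifflin-St Jeor (male): BMR = 10(88.1818) + 6.25(200.66) − 5(50) + 5 = 881.8182 + 1254.125 − 250 + 5 = 1890.9432 kcal/day.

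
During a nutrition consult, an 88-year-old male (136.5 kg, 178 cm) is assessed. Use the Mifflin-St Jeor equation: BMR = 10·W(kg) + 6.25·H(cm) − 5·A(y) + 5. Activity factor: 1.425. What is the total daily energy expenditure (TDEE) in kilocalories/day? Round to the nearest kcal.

Mifflin-St Jeor (male): BMR = 10(136.5) + 6.25(178) − 5(88) + 5 = 1365 + 1112.5 − 440 + 5 = 2042.5 kcal/day.
TEE = BMR × activity factor = 2042.5 × 1.425 = 2910.5625 kcal/day.

2911 kilocalories/day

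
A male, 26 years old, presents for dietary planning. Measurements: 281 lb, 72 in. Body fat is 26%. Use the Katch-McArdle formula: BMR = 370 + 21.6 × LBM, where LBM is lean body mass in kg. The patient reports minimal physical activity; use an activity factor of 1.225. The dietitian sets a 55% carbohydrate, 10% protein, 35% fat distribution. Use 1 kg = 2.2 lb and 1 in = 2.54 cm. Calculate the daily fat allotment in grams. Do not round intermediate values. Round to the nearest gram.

Convert to metric: weight = 281 ÷ 2.2 = 127.7273 kg; height = 72 × 2.54 = 182.88 cm.
LBM = 127.7273 × (1 − 0.26) = 94.5182 kg. Katch-McArdle: BMR = 370 + 21.6 × 94.5182 = 2411.5927 kcal/day.
TEE = 2411.5927 × 1.225 = 2954.2011 kcal/day.
Fat energy = 35% × 2954.2011 = 1033.9704 kcal.
Fat = 1033.9704 ÷ 9 kcal/g = 114.8856 g.

115 g/day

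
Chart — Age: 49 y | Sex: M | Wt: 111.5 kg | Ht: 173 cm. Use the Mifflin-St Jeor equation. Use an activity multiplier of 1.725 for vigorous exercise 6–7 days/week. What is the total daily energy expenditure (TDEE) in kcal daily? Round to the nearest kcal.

Mifflin-St Jeor (male): BMR = 10(111.5) + 6.25(173) − 5(49) + 5 = 1115 + 1081.25 − 245 + 5 = 1956.25 kcal/day.
TEE = BMR × activity factor = 1956.25 × 1.725 = 3374.5313 kcal/day.

3375 kcal daily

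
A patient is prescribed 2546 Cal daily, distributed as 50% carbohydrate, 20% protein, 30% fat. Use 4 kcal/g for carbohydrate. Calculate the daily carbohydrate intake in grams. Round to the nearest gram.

318 g/day

Carbohydrate energy = 50% × 2546 = 1273 kcal.
At 4 kcal/g: 1273 ÷ 4 = 318.25 g.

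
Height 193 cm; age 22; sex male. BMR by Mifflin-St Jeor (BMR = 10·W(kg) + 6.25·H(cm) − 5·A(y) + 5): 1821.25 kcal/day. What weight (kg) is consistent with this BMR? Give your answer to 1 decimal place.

1821.25 = 10·W + 6.25(193) − 5(22) + 5
10·W = 1821.25 − 1101.25 = 720, so W = 72 kg.

72.0 kg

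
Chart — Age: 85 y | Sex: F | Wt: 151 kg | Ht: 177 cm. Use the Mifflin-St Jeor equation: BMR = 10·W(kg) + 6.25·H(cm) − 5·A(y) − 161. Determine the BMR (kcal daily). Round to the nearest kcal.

2030 kcal daily

Mifflin-St Jeor (female): BMR = 10(151) + 6.25(177) − 5(85) − 161 = 1510 + 1106.25 − 425 − 161 = 2030.25 kcal/day.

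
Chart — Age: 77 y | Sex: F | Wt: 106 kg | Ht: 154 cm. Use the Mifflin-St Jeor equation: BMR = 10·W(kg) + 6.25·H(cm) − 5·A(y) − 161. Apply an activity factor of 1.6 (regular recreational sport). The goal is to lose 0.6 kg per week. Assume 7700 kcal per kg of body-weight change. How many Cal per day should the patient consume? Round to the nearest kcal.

Mifflin-St Jeor (female): BMR = 10(106) + 6.25(154) − 5(77) − 161 = 1060 + 962.5 − 385 − 161 = 1476.5 kcal/day.
TEE = 1476.5 × 1.6 = 2362.4 kcal/day.
Required daily deficit = 0.6 × 7700 ÷ 7 = 660 kcal/day.
Target intake = 2362.4 − 660 = 1702.4 kcal/day.

1702 Cal per day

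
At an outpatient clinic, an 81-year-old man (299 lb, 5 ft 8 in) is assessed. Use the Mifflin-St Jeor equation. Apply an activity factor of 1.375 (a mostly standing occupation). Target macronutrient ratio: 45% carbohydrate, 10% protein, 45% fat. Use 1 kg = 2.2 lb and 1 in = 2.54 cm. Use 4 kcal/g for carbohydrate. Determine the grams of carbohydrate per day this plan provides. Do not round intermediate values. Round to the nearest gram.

315 g/day

Convert to metric: weight = 299 ÷ 2.2 = 135.9091 kg; height = (5×12 + 8) × 2.54 = 68 × 2.54 = 172.72 cm.
Mifflin-St Jeor (male): BMR = 10(135.9091) + 6.25(172.72) − 5(81) + 5 = 1359.0909 + 1079.5 − 405 + 5 = 2038.5909 kcal/day.
TEE = 2038.5909 × 1.375 = 2803.0625 kcal/day.
Carbohydrate energy = 45% × 2803.0625 = 1261.3781 kcal.
Carbohydrate = 1261.3781 ÷ 4 kcal/g = 315.3445 g.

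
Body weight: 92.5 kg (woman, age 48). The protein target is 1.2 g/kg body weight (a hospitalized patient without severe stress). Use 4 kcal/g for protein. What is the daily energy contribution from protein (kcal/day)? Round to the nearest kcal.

444 kcal/day

Protein = 1.2 g/kg × 92.5 kg = 111 g/day.
Protein energy = 111 g × 4 kcal/g = 444 kcal/day.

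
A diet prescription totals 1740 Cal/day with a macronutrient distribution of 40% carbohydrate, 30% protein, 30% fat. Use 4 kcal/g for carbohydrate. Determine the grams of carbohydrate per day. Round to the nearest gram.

Carbohydrate energy = 40% × 1740 = 696 kcal.
At 4 kcal/g: 696 ÷ 4 = 174 g.

174 g/day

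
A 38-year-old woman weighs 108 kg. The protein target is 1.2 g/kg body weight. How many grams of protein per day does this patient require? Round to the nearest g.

Protein = 1.2 g/kg × 108 kg = 129.6 g/day.

130 g/day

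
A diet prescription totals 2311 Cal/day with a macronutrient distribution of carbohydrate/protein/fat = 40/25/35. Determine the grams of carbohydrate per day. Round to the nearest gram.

Carbohydrate energy = 40% × 2311 = 924.4 kcal.
At 4 kcal/g: 924.4 ÷ 4 = 231.1 g.

231 g/day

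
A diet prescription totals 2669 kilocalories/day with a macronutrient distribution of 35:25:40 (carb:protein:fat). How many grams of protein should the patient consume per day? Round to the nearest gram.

167 g/day

Protein energy = 25% × 2669 = 667.25 kcal.
At 4 kcal/g: 667.25 ÷ 4 = 166.8125 g.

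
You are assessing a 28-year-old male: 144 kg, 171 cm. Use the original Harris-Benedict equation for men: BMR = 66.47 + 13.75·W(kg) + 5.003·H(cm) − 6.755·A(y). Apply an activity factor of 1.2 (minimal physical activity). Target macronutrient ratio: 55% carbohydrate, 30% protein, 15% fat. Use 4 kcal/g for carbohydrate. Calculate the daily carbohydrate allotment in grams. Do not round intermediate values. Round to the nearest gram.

Harris-Benedict: BMR = 66.47 + 13.75(144) + 5.003(171) − 6.755(28) = 2712.843 kcal/day.
TEE = 2712.843 × 1.2 = 3255.4116 kcal/day.
Carbohydrate energy = 55% × 3255.4116 = 1790.4764 kcal.
Carbohydrate = 1790.4764 ÷ 4 kcal/g = 447.6191 g.

448 g/day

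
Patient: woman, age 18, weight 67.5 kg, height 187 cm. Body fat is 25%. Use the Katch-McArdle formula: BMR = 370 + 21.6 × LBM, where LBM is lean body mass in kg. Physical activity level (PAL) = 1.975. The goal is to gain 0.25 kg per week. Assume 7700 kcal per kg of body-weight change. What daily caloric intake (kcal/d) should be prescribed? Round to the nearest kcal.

LBM = 67.5 × (1 − 0.25) = 50.625 kg. Katch-McArdle: BMR = 370 + 21.6 × 50.625 = 1463.5 kcal/day.
TEE = 1463.5 × 1.975 = 2890.4125 kcal/day.
Required daily surplus = 0.25 × 7700 ÷ 7 = 275 kcal/day.
Target intake = 2890.4125 + 275 = 3165.4125 kcal/day.

3165 kcal/d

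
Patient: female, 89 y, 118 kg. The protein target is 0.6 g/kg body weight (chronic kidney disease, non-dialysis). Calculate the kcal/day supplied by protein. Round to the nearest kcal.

283 kcal/day

Protein = 0.6 g/kg × 118 kg = 70.8 g/day.
Protein energy = 70.8 g × 4 kcal/g = 283.2 kcal/day.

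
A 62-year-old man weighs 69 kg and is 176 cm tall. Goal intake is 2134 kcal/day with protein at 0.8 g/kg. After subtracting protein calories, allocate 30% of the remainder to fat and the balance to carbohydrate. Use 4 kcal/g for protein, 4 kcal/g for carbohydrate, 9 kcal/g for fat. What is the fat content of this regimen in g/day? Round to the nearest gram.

64 g/day

Protein = 0.8 × 69 = 55.2 g → 55.2 × 4 = 220.8 kcal.
Non-protein calories = 2134 − 220.8 = 1913.2 kcal.
Fat: 30% × 1913.2 = 573.96 kcal; carbohydrate: 1339.24 kcal.
Fat: 573.96 kcal ÷ 9 kcal/g = 63.7733 g.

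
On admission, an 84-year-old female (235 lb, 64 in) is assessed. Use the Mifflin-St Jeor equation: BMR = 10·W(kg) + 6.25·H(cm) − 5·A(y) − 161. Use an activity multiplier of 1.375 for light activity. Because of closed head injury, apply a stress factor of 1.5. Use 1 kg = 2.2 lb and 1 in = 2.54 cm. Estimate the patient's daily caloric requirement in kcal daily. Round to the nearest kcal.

3100 kcal daily

Convert to metric: weight = 235 ÷ 2.2 = 106.8182 kg; height = 64 × 2.54 = 162.56 cm.
Mifflin-St Jeor (female): BMR = 10(106.8182) + 6.25(162.56) − 5(84) − 161 = 1068.1818 + 1016 − 420 − 161 = 1503.1818 kcal/day.
TEE = BMR × activity factor = 1503.1818 × 1.375 = 2066.875 kcal/day.
Apply stress factor: 2066.875 × 1.5 = 3100.3125 kcal/day.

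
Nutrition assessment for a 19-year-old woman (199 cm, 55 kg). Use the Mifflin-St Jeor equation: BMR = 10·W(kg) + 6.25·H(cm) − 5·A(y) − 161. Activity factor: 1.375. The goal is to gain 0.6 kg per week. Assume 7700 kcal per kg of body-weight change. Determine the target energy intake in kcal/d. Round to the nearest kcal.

2774 kcal/d

Mifflin-St Jeor (female): BMR = 10(55) + 6.25(199) − 5(19) − 161 = 550 + 1243.75 − 95 − 161 = 1537.75 kcal/day.
TEE = 1537.75 × 1.375 = 2114.4063 kcal/day.
Required daily surplus = 0.6 × 7700 ÷ 7 = 660 kcal/day.
Target intake = 2114.4063 + 660 = 2774.4063 kcal/day.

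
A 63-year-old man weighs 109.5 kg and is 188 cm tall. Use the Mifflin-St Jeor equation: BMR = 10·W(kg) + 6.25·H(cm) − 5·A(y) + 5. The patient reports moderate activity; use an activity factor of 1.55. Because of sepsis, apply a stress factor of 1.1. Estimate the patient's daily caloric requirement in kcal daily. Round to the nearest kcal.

Mifflin-St Jeor (male): BMR = 10(109.5) + 6.25(188) − 5(63) + 5 = 1095 + 1175 − 315 + 5 = 1960 kcal/day.
TEE = BMR × activity factor = 1960 × 1.55 = 3038 kcal/day.
Apply stress factor: 3038 × 1.1 = 3341.8 kcal/day.

3342 kcal daily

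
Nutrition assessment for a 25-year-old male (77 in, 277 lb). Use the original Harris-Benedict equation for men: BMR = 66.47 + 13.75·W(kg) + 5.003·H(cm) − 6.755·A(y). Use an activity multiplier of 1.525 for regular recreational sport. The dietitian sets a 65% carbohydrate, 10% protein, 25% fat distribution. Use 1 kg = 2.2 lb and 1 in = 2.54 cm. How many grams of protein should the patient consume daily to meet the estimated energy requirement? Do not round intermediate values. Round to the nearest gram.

99 g/day

Convert to metric: weight = 277 ÷ 2.2 = 125.9091 kg; height = 77 × 2.54 = 195.58 cm.
Harris-Benedict: BMR = 66.47 + 13.75(125.9091) + 5.003(195.58) − 6.755(25) = 2607.3317 kcal/day.
TEE = 2607.3317 × 1.525 = 3976.1809 kcal/day.
Protein energy = 10% × 3976.1809 = 397.6181 kcal.
Protein = 397.6181 ÷ 4 kcal/g = 99.4045 g.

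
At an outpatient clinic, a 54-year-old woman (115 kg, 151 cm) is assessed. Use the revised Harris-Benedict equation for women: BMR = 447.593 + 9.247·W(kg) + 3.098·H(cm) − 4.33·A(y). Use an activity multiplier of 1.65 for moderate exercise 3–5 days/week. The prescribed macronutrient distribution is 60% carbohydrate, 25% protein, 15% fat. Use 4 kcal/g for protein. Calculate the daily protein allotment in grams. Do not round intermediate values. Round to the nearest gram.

Harris-Benedict: BMR = 447.593 + 9.247(115) + 3.098(151) − 4.33(54) = 1744.976 kcal/day.
TEE = 1744.976 × 1.65 = 2879.2104 kcal/day.
Protein energy = 25% × 2879.2104 = 719.8026 kcal.
Protein = 719.8026 ÷ 4 kcal/g = 179.9507 g.

180 g/day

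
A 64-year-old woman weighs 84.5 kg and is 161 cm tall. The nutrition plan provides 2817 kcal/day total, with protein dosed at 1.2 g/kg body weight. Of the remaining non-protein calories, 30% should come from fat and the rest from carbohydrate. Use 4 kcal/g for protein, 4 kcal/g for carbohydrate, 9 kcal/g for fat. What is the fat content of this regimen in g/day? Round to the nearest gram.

Protein = 1.2 × 84.5 = 101.4 g → 101.4 × 4 = 405.6 kcal.
Non-protein calories = 2817 − 405.6 = 2411.4 kcal.
Fat: 30% × 2411.4 = 723.42 kcal; carbohydrate: 1687.98 kcal.
Fat: 723.42 kcal ÷ 9 kcal/g = 80.38 g.

80 g/day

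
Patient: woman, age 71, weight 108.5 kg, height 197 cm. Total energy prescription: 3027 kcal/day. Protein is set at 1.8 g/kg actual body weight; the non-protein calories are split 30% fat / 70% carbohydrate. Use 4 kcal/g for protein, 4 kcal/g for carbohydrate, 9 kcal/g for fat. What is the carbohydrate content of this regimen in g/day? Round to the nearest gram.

393 g/day

Protein = 1.8 × 108.5 = 195.3 g → 195.3 × 4 = 781.2 kcal.
Non-protein calories = 3027 − 781.2 = 2245.8 kcal.
Fat: 30% × 2245.8 = 673.74 kcal; carbohydrate: 1572.06 kcal.
Carbohydrate: 1572.06 kcal ÷ 4 kcal/g = 393.015 g.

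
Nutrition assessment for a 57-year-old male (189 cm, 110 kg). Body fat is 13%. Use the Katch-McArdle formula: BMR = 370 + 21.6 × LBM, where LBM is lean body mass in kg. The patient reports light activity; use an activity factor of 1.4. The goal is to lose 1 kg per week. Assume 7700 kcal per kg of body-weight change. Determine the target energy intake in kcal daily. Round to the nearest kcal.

LBM = 110 × (1 − 0.13) = 95.7 kg. Katch-McArdle: BMR = 370 + 21.6 × 95.7 = 2437.12 kcal/day.
TEE = 2437.12 × 1.4 = 3411.968 kcal/day.
Required daily deficit = 1 × 7700 ÷ 7 = 1100 kcal/day.
Target intake = 3411.968 − 1100 = 2311.968 kcal/day.

2312 kcal daily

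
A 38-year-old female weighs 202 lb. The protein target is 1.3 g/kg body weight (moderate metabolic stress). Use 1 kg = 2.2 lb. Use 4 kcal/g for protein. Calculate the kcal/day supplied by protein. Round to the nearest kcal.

477 kcal/day

Weight in kg = 202 ÷ 2.2 = 91.8182 kg.
Protein = 1.3 g/kg × 91.8182 kg = 119.3636 g/day.
Protein energy = 119.3636 g × 4 kcal/g = 477.4545 kcal/day.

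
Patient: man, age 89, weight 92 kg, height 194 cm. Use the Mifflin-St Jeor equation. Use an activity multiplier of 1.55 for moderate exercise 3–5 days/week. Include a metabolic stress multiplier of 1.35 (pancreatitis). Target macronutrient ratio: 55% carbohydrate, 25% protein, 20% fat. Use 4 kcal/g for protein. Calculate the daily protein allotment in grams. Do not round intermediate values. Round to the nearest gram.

Mifflin-St Jeor (male): BMR = 10(92) + 6.25(194) − 5(89) + 5 = 920 + 1212.5 − 445 + 5 = 1692.5 kcal/day.
TEE = 1692.5 × 1.55 = 2623.375 kcal/day.
With stress factor 1.35: 2623.375 × 1.35 = 3541.5563 kcal/day.
Protein energy = 25% × 3541.5563 = 885.3891 kcal.
Protein = 885.3891 ÷ 4 kcal/g = 221.3473 g.

221 g/day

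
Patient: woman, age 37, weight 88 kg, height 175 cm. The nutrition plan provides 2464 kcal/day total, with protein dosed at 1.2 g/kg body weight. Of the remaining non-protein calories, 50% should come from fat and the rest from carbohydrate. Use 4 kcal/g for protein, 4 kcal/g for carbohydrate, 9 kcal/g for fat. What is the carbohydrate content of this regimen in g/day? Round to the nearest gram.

255 g/day

Protein = 1.2 × 88 = 105.6 g → 105.6 × 4 = 422.4 kcal.
Non-protein calories = 2464 − 422.4 = 2041.6 kcal.
Fat: 50% × 2041.6 = 1020.8 kcal; carbohydrate: 1020.8 kcal.
Carbohydrate: 1020.8 kcal ÷ 4 kcal/g = 255.2 g.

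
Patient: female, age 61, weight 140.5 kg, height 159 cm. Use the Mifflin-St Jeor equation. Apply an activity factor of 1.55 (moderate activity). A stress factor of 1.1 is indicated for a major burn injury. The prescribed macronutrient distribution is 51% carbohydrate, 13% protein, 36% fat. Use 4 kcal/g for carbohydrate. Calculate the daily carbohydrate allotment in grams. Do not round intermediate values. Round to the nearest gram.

420 g/day

Mifflin-St Jeor (female): BMR = 10(140.5) + 6.25(159) − 5(61) − 161 = 1405 + 993.75 − 305 − 161 = 1932.75 kcal/day.
TEE = 1932.75 × 1.55 = 2995.7625 kcal/day.
With stress factor 1.1: 2995.7625 × 1.1 = 3295.3388 kcal/day.
Carbohydrate energy = 51% × 3295.3388 = 1680.6228 kcal.
Carbohydrate = 1680.6228 ÷ 4 kcal/g = 420.1557 g.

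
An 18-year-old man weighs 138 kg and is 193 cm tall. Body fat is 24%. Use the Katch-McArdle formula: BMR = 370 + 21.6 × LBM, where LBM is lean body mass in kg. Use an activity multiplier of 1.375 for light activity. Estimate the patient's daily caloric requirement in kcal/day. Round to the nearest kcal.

LBM = 138 × (1 − 0.24) = 104.88 kg. Katch-McArdle: BMR = 370 + 21.6 × 104.88 = 2635.408 kcal/day.
TEE = BMR × activity factor = 2635.408 × 1.375 = 3623.686 kcal/day.

3624 kcal/day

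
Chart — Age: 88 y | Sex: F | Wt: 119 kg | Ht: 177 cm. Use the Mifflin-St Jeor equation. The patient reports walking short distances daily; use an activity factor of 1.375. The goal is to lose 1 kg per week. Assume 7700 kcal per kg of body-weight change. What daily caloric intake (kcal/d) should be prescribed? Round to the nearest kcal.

Mifflin-St Jeor (female): BMR = 10(119) + 6.25(177) − 5(88) − 161 = 1190 + 1106.25 − 440 − 161 = 1695.25 kcal/day.
TEE = 1695.25 × 1.375 = 2330.9688 kcal/day.
Required daily deficit = 1 × 7700 ÷ 7 = 1100 kcal/day.
Target intake = 2330.9688 − 1100 = 1230.9688 kcal/day.

1231 kcal/d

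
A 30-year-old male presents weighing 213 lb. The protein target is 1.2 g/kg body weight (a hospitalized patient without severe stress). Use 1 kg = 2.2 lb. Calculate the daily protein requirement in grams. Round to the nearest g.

Weight in kg = 213 ÷ 2.2 = 96.8182 kg.
Protein = 1.2 g/kg × 96.8182 kg = 116.1818 g/day.

116 g/day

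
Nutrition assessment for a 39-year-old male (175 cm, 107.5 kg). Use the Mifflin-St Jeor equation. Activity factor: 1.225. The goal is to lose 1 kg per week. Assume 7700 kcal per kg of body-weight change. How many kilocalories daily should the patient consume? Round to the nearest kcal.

Mifflin-St Jeor (male): BMR = 10(107.5) + 6.25(175) − 5(39) + 5 = 1075 + 1093.75 − 195 + 5 = 1978.75 kcal/day.
TEE = 1978.75 × 1.225 = 2423.9688 kcal/day.
Required daily deficit = 1 × 7700 ÷ 7 = 1100 kcal/day.
Target intake = 2423.9688 − 1100 = 1323.9688 kcal/day.

1324 kilocalories daily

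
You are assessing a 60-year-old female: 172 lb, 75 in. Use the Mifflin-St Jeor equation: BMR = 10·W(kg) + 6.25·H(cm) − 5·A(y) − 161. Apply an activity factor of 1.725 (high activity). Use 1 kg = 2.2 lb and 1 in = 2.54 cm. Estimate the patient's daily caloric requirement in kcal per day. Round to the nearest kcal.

Convert to metric: weight = 172 ÷ 2.2 = 78.1818 kg; height = 75 × 2.54 = 190.5 cm.
Mifflin-St Jeor (female): BMR = 10(78.1818) + 6.25(190.5) − 5(60) − 161 = 781.8182 + 1190.625 − 300 − 161 = 1511.4432 kcal/day.
TEE = BMR × activity factor = 1511.4432 × 1.725 = 2607.2395 kcal/day.

2607 kcal per day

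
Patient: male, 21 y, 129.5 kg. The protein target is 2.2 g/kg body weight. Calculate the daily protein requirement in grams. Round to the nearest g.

285 g/day

Protein = 2.2 g/kg × 129.5 kg = 284.9 g/day.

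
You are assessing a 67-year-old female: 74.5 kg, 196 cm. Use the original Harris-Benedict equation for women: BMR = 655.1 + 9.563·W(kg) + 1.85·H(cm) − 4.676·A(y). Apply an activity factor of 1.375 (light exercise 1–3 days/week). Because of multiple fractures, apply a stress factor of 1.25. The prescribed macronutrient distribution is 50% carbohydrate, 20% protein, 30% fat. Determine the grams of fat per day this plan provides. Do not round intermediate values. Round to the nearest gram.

81 g/day

Harris-Benedict: BMR = 655.1 + 9.563(74.5) + 1.85(196) − 4.676(67) = 1416.8515 kcal/day.
TEE = 1416.8515 × 1.375 = 1948.1708 kcal/day.
With stress factor 1.25: 1948.1708 × 1.25 = 2435.2135 kcal/day.
Fat energy = 30% × 2435.2135 = 730.5641 kcal.
Fat = 730.5641 ÷ 9 kcal/g = 81.1738 g.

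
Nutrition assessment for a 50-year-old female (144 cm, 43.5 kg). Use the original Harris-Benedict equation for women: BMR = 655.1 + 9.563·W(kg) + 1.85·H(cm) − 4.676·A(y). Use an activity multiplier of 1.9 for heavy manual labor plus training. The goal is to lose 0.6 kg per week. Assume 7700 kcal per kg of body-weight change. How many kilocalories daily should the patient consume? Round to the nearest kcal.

Harris-Benedict: BMR = 655.1 + 9.563(43.5) + 1.85(144) − 4.676(50) = 1103.6905 kcal/day.
TEE = 1103.6905 × 1.9 = 2097.012 kcal/day.
Required daily deficit = 0.6 × 7700 ÷ 7 = 660 kcal/day.
Target intake = 2097.012 − 660 = 1437.012 kcal/day.

1437 kilocalories daily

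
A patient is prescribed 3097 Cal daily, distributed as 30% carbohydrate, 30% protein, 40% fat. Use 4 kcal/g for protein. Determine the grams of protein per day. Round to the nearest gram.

Protein energy = 30% × 3097 = 929.1 kcal.
At 4 kcal/g: 929.1 ÷ 4 = 232.275 g.

232 g/day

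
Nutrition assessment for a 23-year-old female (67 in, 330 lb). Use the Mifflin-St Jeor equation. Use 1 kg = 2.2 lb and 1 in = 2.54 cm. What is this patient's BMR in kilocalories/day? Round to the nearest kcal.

Convert to metric: weight = 330 ÷ 2.2 = 150 kg; height = 67 × 2.54 = 170.18 cm.
Mifflin-St Jeor (female): BMR = 10(150) + 6.25(170.18) − 5(23) − 161 = 1500 + 1063.625 − 115 − 161 = 2287.625 kcal/day.

2288 kilocalories/day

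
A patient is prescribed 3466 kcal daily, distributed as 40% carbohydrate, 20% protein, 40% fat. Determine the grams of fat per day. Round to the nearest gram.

Fat energy = 40% × 3466 = 1386.4 kcal.
At 9 kcal/g: 1386.4 ÷ 9 = 154.0444 g.

154 g/day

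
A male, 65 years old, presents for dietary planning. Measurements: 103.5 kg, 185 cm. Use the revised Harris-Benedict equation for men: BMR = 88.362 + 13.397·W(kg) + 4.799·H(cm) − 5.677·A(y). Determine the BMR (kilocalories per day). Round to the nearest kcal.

1994 kilocalories per day

Harris-Benedict: BMR = 88.362 + 13.397(103.5) + 4.799(185) − 5.677(65) = 1993.7615 kcal/day.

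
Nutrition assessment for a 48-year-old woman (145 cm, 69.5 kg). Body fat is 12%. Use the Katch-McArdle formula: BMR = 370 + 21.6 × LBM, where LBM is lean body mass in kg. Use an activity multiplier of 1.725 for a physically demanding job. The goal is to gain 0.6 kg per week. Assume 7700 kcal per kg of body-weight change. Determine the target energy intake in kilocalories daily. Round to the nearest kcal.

3577 kilocalories daily

LBM = 69.5 × (1 − 0.12) = 61.16 kg. Katch-McArdle: BMR = 370 + 21.6 × 61.16 = 1691.056 kcal/day.
TEE = 1691.056 × 1.725 = 2917.0716 kcal/day.
Required daily surplus = 0.6 × 7700 ÷ 7 = 660 kcal/day.
Target intake = 2917.0716 + 660 = 3577.0716 kcal/day.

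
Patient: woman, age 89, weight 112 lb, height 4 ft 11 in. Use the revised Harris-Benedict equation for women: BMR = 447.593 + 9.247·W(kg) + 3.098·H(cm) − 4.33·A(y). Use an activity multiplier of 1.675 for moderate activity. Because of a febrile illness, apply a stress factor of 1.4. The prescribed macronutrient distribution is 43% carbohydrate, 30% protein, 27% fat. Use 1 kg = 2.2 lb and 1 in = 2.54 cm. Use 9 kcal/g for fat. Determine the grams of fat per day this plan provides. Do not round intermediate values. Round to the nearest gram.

Convert to metric: weight = 112 ÷ 2.2 = 50.9091 kg; height = (4×12 + 11) × 2.54 = 59 × 2.54 = 149.86 cm.
Harris-Benedict: BMR = 447.593 + 9.247(50.9091) + 3.098(149.86) − 4.33(89) = 997.2456 kcal/day.
TEE = 997.2456 × 1.675 = 1670.3865 kcal/day.
With stress factor 1.4: 1670.3865 × 1.4 = 2338.541 kcal/day.
Fat energy = 27% × 2338.541 = 631.4061 kcal.
Fat = 631.4061 ÷ 9 kcal/g = 70.1562 g.

70 g/day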